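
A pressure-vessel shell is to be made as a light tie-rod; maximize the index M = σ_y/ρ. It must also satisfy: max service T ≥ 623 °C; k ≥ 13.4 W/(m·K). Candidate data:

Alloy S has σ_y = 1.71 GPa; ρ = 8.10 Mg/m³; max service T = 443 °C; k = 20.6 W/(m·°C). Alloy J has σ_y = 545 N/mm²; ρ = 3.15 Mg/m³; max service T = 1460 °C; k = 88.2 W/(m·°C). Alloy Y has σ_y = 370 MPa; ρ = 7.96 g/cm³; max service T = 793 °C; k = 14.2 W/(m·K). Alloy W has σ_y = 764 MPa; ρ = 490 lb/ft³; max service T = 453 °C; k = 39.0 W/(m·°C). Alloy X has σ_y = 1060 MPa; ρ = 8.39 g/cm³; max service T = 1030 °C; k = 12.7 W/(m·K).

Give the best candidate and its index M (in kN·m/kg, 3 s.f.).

Screen on constraints: max service T ≥ 623 °C; k ≥ 13.4 W/(m·K). Survivors: alloy J, alloy Y.
Normalizing units and computing the index:
  alloy J: σ_y = 545.0 MPa, ρ = 3150 kg/m³
  alloy Y: σ_y = 370.0 MPa, ρ = 7960 kg/m³
  alloy J: M = 173 kN·m/kg
  alloy Y: M = 46.5 kN·m/kg
The maximum is for alloy J.

alloy J, M = 173 kN·m/kg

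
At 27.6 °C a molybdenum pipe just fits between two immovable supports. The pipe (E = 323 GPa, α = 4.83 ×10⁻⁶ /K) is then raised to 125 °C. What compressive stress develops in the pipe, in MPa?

ΔT = 97.40 K. Constrained thermal stress σ = E·α·ΔT = 323.0×10³ MPa × 4.83×10⁻⁶ × 97.40 = 152 MPa (compressive).

152 MPa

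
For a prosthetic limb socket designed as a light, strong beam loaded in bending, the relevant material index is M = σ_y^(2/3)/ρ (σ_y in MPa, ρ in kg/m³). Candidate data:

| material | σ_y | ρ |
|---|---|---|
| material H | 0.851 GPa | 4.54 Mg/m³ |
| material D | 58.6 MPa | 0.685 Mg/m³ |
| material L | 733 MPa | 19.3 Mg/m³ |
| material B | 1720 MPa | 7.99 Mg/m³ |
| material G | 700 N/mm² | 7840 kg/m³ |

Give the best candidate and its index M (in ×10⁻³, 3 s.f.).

Normalizing units and computing the index:
  material H: σ_y = 851.0 MPa, ρ = 4540 kg/m³
  material D: σ_y = 58.60 MPa, ρ = 685.0 kg/m³
  material L: σ_y = 733.0 MPa, ρ = 19300 kg/m³
  material B: σ_y = 1720 MPa, ρ = 7990 kg/m³
  material G: σ_y = 700.0 MPa, ρ = 7840 kg/m³
  material D: M = 22.0×10⁻³
  material H: M = 19.8×10⁻³
  material B: M = 18.0×10⁻³
  material G: M = 10.1×10⁻³
  material L: M = 4.21×10⁻³
Material D has the largest M.

material D, M = 22.0×10⁻³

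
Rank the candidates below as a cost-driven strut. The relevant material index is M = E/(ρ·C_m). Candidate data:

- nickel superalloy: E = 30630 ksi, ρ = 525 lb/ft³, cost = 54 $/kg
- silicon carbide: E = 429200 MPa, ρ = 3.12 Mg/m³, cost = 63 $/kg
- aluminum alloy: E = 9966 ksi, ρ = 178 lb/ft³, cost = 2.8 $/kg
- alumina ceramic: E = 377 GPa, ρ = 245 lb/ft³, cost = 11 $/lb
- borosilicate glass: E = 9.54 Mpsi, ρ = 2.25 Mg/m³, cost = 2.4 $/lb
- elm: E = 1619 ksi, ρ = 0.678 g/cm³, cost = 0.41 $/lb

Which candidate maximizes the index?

Normalizing units and computing the index:
  nickel superalloy: E = 211.2 GPa, ρ = 8410 kg/m³, cost = 54.00 $/kg
  silicon carbide: E = 429.2 GPa, ρ = 3120 kg/m³, cost = 63.00 $/kg
  aluminum alloy: E = 68.71 GPa, ρ = 2851 kg/m³, cost = 2.800 $/kg
  alumina ceramic: E = 377.0 GPa, ρ = 3925 kg/m³, cost = 24.25 $/kg
  borosilicate glass: E = 65.78 GPa, ρ = 2250 kg/m³, cost = 5.291 $/kg
  elm: E = 11.16 GPa, ρ = 678.0 kg/m³, cost = 0.9039 $/kg
  elm: M = 18.2 MN·m per $
  aluminum alloy: M = 8.61 MN·m per $
  borosilicate glass: M = 5.53 MN·m per $
  alumina ceramic: M = 3.96 MN·m per $
  silicon carbide: M = 2.18 MN·m per $
  nickel superalloy: M = 0.465 MN·m per $
Highest index: elm.

elm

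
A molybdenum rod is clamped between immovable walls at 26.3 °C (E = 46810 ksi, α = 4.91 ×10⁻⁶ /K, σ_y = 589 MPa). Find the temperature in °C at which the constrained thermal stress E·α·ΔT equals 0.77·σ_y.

E = 46810 ksi = 322.7 GPa.
E·α·ΔT = 453.5 MPa ⇒ ΔT = 453.5 / (322.7×10³ × 4.91×10⁻⁶) = 286.2 K.
T = 26.3 + 286.2 = 312.5 °C.

312 °C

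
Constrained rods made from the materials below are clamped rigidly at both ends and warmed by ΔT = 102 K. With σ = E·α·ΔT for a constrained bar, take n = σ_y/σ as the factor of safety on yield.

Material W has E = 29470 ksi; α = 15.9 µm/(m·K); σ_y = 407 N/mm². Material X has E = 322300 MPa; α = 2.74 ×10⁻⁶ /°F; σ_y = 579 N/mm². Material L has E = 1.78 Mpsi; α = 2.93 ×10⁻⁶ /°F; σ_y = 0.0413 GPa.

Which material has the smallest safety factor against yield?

material W

Per material, after unit conversion:
  material W: E = 203.2, α = 15.9, σ_y = 407.0 → σ = 330 MPa, n = 1.24
  material X: E = 322.3, α = 4.93, σ_y = 579.0 → σ = 162 MPa, n = 3.57
  material L: E = 12.27, α = 5.27, σ_y = 41.30 → σ = 6.60 MPa, n = 6.26
The minimum is material W at n = 1.24.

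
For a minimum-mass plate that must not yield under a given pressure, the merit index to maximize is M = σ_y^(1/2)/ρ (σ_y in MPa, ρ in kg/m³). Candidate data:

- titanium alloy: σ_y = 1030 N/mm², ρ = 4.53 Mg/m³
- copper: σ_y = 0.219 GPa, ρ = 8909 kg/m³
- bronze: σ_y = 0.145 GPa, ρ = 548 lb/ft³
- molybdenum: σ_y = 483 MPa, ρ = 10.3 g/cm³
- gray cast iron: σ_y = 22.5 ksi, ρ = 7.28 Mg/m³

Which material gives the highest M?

titanium alloy

In SI units:
  titanium alloy: σ_y = 1030 MPa, ρ = 4530 kg/m³
  copper: σ_y = 219.0 MPa, ρ = 8909 kg/m³
  bronze: σ_y = 145.0 MPa, ρ = 8778 kg/m³
  molybdenum: σ_y = 483.0 MPa, ρ = 10300 kg/m³
  gray cast iron: σ_y = 155.1 MPa, ρ = 7280 kg/m³
  titanium alloy: M = 7.08×10⁻³
  molybdenum: M = 2.13×10⁻³
  gray cast iron: M = 1.71×10⁻³
  copper: M = 1.66×10⁻³
  bronze: M = 1.37×10⁻³
Titanium alloy has the largest M.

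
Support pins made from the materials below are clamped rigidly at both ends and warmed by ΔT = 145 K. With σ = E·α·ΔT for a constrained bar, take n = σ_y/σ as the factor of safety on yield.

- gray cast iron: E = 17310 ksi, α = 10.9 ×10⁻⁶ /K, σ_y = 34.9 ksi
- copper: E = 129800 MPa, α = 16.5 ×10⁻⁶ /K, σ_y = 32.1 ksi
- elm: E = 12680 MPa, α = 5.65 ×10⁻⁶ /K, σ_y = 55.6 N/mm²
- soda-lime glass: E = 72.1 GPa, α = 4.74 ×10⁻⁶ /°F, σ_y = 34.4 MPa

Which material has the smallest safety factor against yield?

Converting E to GPa, α to ×10⁻⁶/K, σ_y to MPa, then σ and n for each:
  gray cast iron: E = 119.3, α = 10.9, σ_y = 240.6 → σ = 189 MPa, n = 1.28
  copper: E = 129.8, α = 16.5, σ_y = 221.3 → σ = 311 MPa, n = 0.713
  elm: E = 12.68, α = 5.65, σ_y = 55.60 → σ = 10.4 MPa, n = 5.35
  soda-lime glass: E = 72.10, α = 8.53, σ_y = 34.40 → σ = 89.2 MPa, n = 0.386
The minimum is soda-lime glass at n = 0.386.

soda-lime glass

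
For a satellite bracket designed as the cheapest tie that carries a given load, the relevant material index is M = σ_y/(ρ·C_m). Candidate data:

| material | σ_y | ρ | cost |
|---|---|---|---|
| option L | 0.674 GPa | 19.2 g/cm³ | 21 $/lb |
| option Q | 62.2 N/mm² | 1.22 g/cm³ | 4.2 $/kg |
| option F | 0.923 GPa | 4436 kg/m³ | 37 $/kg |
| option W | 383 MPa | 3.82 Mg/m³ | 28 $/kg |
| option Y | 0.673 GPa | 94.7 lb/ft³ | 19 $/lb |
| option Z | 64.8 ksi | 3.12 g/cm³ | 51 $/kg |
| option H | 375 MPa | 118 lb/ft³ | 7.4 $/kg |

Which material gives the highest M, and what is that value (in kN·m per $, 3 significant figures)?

option H, M = 26.8 kN·m per $

Putting every candidate on a common basis:
  option L: σ_y = 674.0 MPa, ρ = 19200 kg/m³, cost = 46.30 $/kg
  option Q: σ_y = 62.20 MPa, ρ = 1220 kg/m³, cost = 4.200 $/kg
  option F: σ_y = 923.0 MPa, ρ = 4436 kg/m³, cost = 37.00 $/kg
  option W: σ_y = 383.0 MPa, ρ = 3820 kg/m³, cost = 28.00 $/kg
  option Y: σ_y = 673.0 MPa, ρ = 1517 kg/m³, cost = 41.89 $/kg
  option Z: σ_y = 446.8 MPa, ρ = 3120 kg/m³, cost = 51.00 $/kg
  option H: σ_y = 375.0 MPa, ρ = 1890 kg/m³, cost = 7.400 $/kg
  option H: M = 26.8 kN·m per $
  option Q: M = 12.1 kN·m per $
  option Y: M = 10.6 kN·m per $
  option F: M = 5.62 kN·m per $
  option W: M = 3.58 kN·m per $
  option Z: M = 2.81 kN·m per $
  option L: M = 0.758 kN·m per $
Option H has the largest M.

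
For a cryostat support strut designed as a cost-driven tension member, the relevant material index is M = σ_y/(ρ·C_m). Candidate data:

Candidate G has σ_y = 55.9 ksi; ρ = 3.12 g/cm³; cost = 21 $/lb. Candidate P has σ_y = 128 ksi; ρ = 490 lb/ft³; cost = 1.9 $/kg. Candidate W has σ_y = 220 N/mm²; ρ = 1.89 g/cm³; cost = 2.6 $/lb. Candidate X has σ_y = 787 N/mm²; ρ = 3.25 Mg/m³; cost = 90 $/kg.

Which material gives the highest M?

candidate P

In SI units:
  candidate G: σ_y = 385.4 MPa, ρ = 3120 kg/m³, cost = 46.30 $/kg
  candidate P: σ_y = 882.5 MPa, ρ = 7849 kg/m³, cost = 1.900 $/kg
  candidate W: σ_y = 220.0 MPa, ρ = 1890 kg/m³, cost = 5.732 $/kg
  candidate X: σ_y = 787.0 MPa, ρ = 3250 kg/m³, cost = 90.00 $/kg
  candidate P: M = 59.2 kN·m per $
  candidate W: M = 20.3 kN·m per $
  candidate X: M = 2.69 kN·m per $
  candidate G: M = 2.67 kN·m per $
Highest index: candidate P.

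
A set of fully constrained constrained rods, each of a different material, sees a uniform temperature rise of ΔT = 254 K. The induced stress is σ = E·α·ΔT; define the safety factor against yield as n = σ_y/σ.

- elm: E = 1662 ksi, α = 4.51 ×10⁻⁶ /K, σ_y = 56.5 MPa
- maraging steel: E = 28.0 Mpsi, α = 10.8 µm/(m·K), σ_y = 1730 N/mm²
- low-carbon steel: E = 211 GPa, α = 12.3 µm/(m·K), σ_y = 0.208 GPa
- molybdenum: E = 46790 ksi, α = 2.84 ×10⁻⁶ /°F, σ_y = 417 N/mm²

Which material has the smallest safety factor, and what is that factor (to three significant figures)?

low-carbon steel, n = 0.316

With everything in SI (GPa, ×10⁻⁶/K, MPa):
  elm: E = 11.46, α = 4.51, σ_y = 56.50 → σ = 13.1 MPa, n = 4.30
  maraging steel: E = 193.1, α = 10.8, σ_y = 1730 → σ = 530 MPa, n = 3.27
  low-carbon steel: E = 211.0, α = 12.3, σ_y = 208.0 → σ = 659 MPa, n = 0.316
  molybdenum: E = 322.6, α = 5.11, σ_y = 417.0 → σ = 419 MPa, n = 0.995
Smallest n: low-carbon steel with n = 0.316.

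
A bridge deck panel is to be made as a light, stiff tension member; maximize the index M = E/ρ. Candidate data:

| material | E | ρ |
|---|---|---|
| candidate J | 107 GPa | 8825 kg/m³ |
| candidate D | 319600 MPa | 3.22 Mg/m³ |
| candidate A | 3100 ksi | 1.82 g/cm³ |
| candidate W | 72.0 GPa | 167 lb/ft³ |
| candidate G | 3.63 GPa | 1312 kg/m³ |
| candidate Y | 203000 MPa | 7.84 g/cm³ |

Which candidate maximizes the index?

candidate D

Convert each candidate to consistent units, then evaluate M:
  candidate J: E = 107.0 GPa, ρ = 8825 kg/m³
  candidate D: E = 319.6 GPa, ρ = 3220 kg/m³
  candidate A: E = 21.37 GPa, ρ = 1820 kg/m³
  candidate W: E = 72.00 GPa, ρ = 2675 kg/m³
  candidate G: E = 3.630 GPa, ρ = 1312 kg/m³
  candidate Y: E = 203.0 GPa, ρ = 7840 kg/m³
  candidate D: M = 99.3 MN·m/kg
  candidate W: M = 26.9 MN·m/kg
  candidate Y: M = 25.9 MN·m/kg
  candidate J: M = 12.1 MN·m/kg
  candidate A: M = 11.7 MN·m/kg
  candidate G: M = 2.77 MN·m/kg
Candidate D ranks first.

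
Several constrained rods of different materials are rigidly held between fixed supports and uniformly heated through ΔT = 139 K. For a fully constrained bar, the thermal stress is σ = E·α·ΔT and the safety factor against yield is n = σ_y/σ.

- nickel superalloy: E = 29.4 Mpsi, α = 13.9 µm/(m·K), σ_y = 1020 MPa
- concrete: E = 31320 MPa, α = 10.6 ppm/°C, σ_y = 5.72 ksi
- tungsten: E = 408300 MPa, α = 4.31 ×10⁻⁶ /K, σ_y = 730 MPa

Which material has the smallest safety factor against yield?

Converting E to GPa, α to ×10⁻⁶/K, σ_y to MPa, then σ and n for each:
  nickel superalloy: E = 202.7, α = 13.9, σ_y = 1020 → σ = 392 MPa, n = 2.60
  concrete: E = 31.32, α = 10.6, σ_y = 39.44 → σ = 46.1 MPa, n = 0.855
  tungsten: E = 408.3, α = 4.31, σ_y = 730.0 → σ = 245 MPa, n = 2.98
The minimum is concrete at n = 0.855.

concrete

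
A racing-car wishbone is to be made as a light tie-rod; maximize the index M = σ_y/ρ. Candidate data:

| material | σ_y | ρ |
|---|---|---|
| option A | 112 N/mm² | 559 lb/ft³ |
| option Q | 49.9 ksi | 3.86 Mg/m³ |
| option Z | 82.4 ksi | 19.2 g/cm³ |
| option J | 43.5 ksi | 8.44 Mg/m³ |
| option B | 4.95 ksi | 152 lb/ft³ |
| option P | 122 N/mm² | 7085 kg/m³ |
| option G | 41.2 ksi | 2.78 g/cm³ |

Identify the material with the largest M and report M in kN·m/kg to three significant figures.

option G, M = 102 kN·m/kg

After converting to SI:
  option A: σ_y = 112.0 MPa, ρ = 8954 kg/m³
  option Q: σ_y = 344.0 MPa, ρ = 3860 kg/m³
  option Z: σ_y = 568.1 MPa, ρ = 19200 kg/m³
  option J: σ_y = 299.9 MPa, ρ = 8440 kg/m³
  option B: σ_y = 34.13 MPa, ρ = 2435 kg/m³
  option P: σ_y = 122.0 MPa, ρ = 7085 kg/m³
  option G: σ_y = 284.1 MPa, ρ = 2780 kg/m³
  option G: M = 102 kN·m/kg
  option Q: M = 89.1 kN·m/kg
  option J: M = 35.5 kN·m/kg
  option Z: M = 29.6 kN·m/kg
  option P: M = 17.2 kN·m/kg
  option B: M = 14.0 kN·m/kg
  option A: M = 12.5 kN·m/kg
Highest index: option G.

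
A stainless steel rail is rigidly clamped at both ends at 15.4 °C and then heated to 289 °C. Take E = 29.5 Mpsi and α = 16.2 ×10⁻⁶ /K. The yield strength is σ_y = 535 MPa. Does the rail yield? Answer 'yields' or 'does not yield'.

yields

E = 29.5 Mpsi = 203.4 GPa.
ΔT = 273.6 K. Constrained thermal stress σ = E·α·ΔT = 203.4×10³ MPa × 16.2×10⁻⁶ × 273.6 = 902 MPa (compressive).
Compare to σ_y = 535 MPa: σ ≥ σ_y, so it yields.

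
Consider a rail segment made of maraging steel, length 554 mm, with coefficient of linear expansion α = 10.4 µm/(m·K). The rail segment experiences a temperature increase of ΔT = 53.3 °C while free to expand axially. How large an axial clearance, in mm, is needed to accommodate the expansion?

0.307 mm

ΔL = α·L₀·ΔT = 10.4×10⁻⁶ × 554 mm × 53.30 K = 0.307 mm.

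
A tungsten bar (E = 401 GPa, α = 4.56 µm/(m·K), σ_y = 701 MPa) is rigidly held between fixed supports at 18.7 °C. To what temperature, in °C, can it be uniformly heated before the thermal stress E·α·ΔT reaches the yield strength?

402 °C

E·α·ΔT = 701.0 MPa ⇒ ΔT = 701.0 / (401.0×10³ × 4.56×10⁻⁶) = 383.4 K.
T = 18.7 + 383.4 = 402.1 °C.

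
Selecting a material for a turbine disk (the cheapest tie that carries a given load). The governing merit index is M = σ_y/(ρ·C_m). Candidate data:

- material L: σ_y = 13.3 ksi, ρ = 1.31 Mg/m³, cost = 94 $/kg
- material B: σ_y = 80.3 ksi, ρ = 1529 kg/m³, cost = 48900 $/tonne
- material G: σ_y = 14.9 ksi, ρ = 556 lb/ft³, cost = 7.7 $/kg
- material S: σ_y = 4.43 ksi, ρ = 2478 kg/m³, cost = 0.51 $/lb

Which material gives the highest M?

Convert each candidate to consistent units, then evaluate M:
  material L: σ_y = 91.70 MPa, ρ = 1310 kg/m³, cost = 94.00 $/kg
  material B: σ_y = 553.6 MPa, ρ = 1529 kg/m³, cost = 48.90 $/kg
  material G: σ_y = 102.7 MPa, ρ = 8906 kg/m³, cost = 7.700 $/kg
  material S: σ_y = 30.54 MPa, ρ = 2478 kg/m³, cost = 1.124 $/kg
  material S: M = 11.0 kN·m per $
  material B: M = 7.40 kN·m per $
  material G: M = 1.50 kN·m per $
  material L: M = 0.745 kN·m per $
Material S has the largest M.

material S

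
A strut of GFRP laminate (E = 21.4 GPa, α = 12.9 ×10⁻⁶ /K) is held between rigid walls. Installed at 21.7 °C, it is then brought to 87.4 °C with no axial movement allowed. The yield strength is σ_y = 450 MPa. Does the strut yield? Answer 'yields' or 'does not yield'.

ΔT = 65.70 K. Constrained thermal stress σ = E·α·ΔT = 21.40×10³ MPa × 12.9×10⁻⁶ × 65.70 = 18.1 MPa (compressive).
Compare to σ_y = 450 MPa: σ < σ_y, so it does not yield.

does not yield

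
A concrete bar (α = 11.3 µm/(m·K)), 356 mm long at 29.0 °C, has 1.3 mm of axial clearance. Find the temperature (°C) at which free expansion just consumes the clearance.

352 °C

α·L₀·ΔT = 1.3 mm ⇒ ΔT = 1.3 / (11.3×10⁻⁶ × 356.0) = 323.2 K.
T = 29.0 + 323.2 = 352.2 °C.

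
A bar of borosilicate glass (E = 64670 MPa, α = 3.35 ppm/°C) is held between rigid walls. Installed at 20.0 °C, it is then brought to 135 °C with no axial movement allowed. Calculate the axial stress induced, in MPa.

E = 64670 MPa = 64.67 GPa.
ΔT = 115.0 K. Constrained thermal stress σ = E·α·ΔT = 64.67×10³ MPa × 3.35×10⁻⁶ × 115.0 = 24.9 MPa (compressive).

24.9 MPa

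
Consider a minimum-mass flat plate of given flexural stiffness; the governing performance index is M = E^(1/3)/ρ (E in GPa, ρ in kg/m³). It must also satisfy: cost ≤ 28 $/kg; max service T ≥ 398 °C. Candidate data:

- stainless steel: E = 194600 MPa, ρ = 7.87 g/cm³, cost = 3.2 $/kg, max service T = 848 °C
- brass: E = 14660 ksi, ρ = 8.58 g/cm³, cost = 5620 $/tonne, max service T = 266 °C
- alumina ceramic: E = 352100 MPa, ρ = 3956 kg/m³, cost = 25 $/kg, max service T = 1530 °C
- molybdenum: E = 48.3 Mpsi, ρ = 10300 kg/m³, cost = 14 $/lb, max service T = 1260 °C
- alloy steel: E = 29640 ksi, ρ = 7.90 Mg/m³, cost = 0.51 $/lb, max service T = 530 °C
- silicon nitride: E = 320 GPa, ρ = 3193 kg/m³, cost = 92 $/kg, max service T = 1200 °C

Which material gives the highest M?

alumina ceramic

Screen on constraints: cost ≤ 28 $/kg; max service T ≥ 398 °C. Survivors: stainless steel, alumina ceramic, alloy steel.
In SI units:
  stainless steel: E = 194.6 GPa, ρ = 7870 kg/m³
  alumina ceramic: E = 352.1 GPa, ρ = 3956 kg/m³
  alloy steel: E = 204.4 GPa, ρ = 7900 kg/m³
  alumina ceramic: M = 1.78×10⁻³
  alloy steel: M = 0.746×10⁻³
  stainless steel: M = 0.736×10⁻³
Alumina ceramic has the largest M.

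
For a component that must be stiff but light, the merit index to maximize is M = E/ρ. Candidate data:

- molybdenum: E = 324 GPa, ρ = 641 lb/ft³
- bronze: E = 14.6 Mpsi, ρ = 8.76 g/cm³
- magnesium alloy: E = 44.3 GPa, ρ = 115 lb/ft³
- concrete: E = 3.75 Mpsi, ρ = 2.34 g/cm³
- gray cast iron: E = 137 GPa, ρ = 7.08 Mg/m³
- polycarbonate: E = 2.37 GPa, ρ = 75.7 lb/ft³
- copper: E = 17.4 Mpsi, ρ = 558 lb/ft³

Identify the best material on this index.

After converting to SI:
  molybdenum: E = 324.0 GPa, ρ = 10270 kg/m³
  bronze: E = 100.7 GPa, ρ = 8760 kg/m³
  magnesium alloy: E = 44.30 GPa, ρ = 1842 kg/m³
  concrete: E = 25.86 GPa, ρ = 2340 kg/m³
  gray cast iron: E = 137.0 GPa, ρ = 7080 kg/m³
  polycarbonate: E = 2.370 GPa, ρ = 1213 kg/m³
  copper: E = 120.0 GPa, ρ = 8938 kg/m³
  molybdenum: M = 31.6 MN·m/kg
  magnesium alloy: M = 24.0 MN·m/kg
  gray cast iron: M = 19.4 MN·m/kg
  copper: M = 13.4 MN·m/kg
  bronze: M = 11.5 MN·m/kg
  concrete: M = 11.0 MN·m/kg
  polycarbonate: M = 1.95 MN·m/kg
Highest index: molybdenum.

molybdenum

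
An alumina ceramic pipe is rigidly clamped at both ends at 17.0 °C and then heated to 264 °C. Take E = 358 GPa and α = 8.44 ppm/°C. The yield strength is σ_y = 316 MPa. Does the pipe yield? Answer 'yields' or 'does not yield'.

yields

ΔT = 247.0 K. Constrained thermal stress σ = E·α·ΔT = 358.0×10³ MPa × 8.44×10⁻⁶ × 247.0 = 746 MPa (compressive).
Compare to σ_y = 316 MPa: σ ≥ σ_y, so it yields.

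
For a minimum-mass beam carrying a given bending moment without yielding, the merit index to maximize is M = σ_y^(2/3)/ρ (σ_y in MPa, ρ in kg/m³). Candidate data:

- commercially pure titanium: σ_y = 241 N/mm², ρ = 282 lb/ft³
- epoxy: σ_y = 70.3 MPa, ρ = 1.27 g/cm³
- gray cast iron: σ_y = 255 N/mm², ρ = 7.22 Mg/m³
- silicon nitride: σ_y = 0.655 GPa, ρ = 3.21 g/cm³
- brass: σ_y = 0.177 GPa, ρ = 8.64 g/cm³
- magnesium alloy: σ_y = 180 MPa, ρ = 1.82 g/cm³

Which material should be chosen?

Putting every candidate on a common basis:
  commercially pure titanium: σ_y = 241.0 MPa, ρ = 4517 kg/m³
  epoxy: σ_y = 70.30 MPa, ρ = 1270 kg/m³
  gray cast iron: σ_y = 255.0 MPa, ρ = 7220 kg/m³
  silicon nitride: σ_y = 655.0 MPa, ρ = 3210 kg/m³
  brass: σ_y = 177.0 MPa, ρ = 8640 kg/m³
  magnesium alloy: σ_y = 180.0 MPa, ρ = 1820 kg/m³
  silicon nitride: M = 23.5×10⁻³
  magnesium alloy: M = 17.5×10⁻³
  epoxy: M = 13.4×10⁻³
  commercially pure titanium: M = 8.57×10⁻³
  gray cast iron: M = 5.57×10⁻³
  brass: M = 3.65×10⁻³
Highest index: silicon nitride.

silicon nitride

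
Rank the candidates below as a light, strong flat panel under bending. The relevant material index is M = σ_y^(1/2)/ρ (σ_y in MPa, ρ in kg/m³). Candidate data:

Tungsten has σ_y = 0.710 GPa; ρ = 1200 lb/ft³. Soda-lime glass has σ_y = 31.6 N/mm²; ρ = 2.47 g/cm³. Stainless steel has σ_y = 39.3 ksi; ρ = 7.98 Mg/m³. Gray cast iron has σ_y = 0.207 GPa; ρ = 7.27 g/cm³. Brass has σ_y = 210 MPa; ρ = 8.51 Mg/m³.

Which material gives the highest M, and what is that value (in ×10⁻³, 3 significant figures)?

Convert each candidate to consistent units, then evaluate M:
  tungsten: σ_y = 710.0 MPa, ρ = 19220 kg/m³
  soda-lime glass: σ_y = 31.60 MPa, ρ = 2470 kg/m³
  stainless steel: σ_y = 271.0 MPa, ρ = 7980 kg/m³
  gray cast iron: σ_y = 207.0 MPa, ρ = 7270 kg/m³
  brass: σ_y = 210.0 MPa, ρ = 8510 kg/m³
  soda-lime glass: M = 2.28×10⁻³
  stainless steel: M = 2.06×10⁻³
  gray cast iron: M = 1.98×10⁻³
  brass: M = 1.70×10⁻³
  tungsten: M = 1.39×10⁻³
Highest index: soda-lime glass.

soda-lime glass, M = 2.28×10⁻³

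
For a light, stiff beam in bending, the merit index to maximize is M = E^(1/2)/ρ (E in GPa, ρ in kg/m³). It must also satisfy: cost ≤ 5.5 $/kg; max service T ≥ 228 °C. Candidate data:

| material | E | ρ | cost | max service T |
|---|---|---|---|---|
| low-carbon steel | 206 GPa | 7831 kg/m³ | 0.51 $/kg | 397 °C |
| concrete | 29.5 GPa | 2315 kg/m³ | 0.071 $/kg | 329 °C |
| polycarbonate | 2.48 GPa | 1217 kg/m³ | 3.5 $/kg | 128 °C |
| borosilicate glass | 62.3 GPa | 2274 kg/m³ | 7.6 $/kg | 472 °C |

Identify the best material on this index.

Screen on constraints: cost ≤ 5.5 $/kg; max service T ≥ 228 °C. Survivors: low-carbon steel, concrete.
Computing M directly (units already consistent):
  concrete: M = 2.35×10⁻³
  low-carbon steel: M = 1.83×10⁻³
Highest index: concrete.

concrete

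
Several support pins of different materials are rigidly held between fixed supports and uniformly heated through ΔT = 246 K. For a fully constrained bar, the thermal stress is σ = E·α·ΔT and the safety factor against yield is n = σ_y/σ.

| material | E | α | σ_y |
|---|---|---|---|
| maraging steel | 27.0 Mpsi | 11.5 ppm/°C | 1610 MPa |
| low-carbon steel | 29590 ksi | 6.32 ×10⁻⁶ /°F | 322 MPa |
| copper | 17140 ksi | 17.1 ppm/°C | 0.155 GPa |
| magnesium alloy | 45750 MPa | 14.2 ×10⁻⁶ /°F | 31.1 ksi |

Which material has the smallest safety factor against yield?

copper

Converting E to GPa, α to ×10⁻⁶/K, σ_y to MPa, then σ and n for each:
  maraging steel: E = 186.2, α = 11.5, σ_y = 1610 → σ = 527 MPa, n = 3.06
  low-carbon steel: E = 204.0, α = 11.4, σ_y = 322.0 → σ = 571 MPa, n = 0.564
  copper: E = 118.2, α = 17.1, σ_y = 155.0 → σ = 497 MPa, n = 0.312
  magnesium alloy: E = 45.75, α = 25.6, σ_y = 214.4 → σ = 288 MPa, n = 0.745
The minimum is copper at n = 0.312.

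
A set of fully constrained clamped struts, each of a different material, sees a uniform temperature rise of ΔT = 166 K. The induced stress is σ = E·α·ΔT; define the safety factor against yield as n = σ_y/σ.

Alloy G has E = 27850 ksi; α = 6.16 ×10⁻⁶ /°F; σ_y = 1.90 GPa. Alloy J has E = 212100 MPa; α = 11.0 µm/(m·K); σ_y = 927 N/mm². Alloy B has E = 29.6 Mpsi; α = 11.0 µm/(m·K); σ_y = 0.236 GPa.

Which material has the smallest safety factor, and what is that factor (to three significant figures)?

alloy B, n = 0.633

With everything in SI (GPa, ×10⁻⁶/K, MPa):
  alloy G: E = 192.0, α = 11.1, σ_y = 1900 → σ = 353 MPa, n = 5.38
  alloy J: E = 212.1, α = 11.0, σ_y = 927.0 → σ = 387 MPa, n = 2.39
  alloy B: E = 204.1, α = 11.0, σ_y = 236.0 → σ = 373 MPa, n = 0.633
Alloy B has the lowest safety factor, n = 0.633.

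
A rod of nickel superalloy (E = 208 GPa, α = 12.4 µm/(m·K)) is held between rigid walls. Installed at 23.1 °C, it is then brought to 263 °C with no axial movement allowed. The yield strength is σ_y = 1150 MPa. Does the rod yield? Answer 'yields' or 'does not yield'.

ΔT = 239.9 K. Constrained thermal stress σ = E·α·ΔT = 208.0×10³ MPa × 12.4×10⁻⁶ × 239.9 = 619 MPa (compressive).
Compare to σ_y = 1150 MPa: σ < σ_y, so it does not yield.

does not yield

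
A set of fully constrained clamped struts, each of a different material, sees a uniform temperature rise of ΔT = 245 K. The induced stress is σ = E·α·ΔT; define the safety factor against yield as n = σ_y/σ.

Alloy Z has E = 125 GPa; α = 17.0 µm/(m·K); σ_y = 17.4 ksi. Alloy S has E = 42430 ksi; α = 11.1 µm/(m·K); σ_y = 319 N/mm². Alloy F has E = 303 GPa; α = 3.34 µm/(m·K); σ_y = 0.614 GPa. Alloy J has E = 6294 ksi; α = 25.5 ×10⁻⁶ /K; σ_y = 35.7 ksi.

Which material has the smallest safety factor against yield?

alloy Z

With everything in SI (GPa, ×10⁻⁶/K, MPa):
  alloy Z: E = 125.0, α = 17.0, σ_y = 120.0 → σ = 521 MPa, n = 0.230
  alloy S: E = 292.5, α = 11.1, σ_y = 319.0 → σ = 796 MPa, n = 0.401
  alloy F: E = 303.0, α = 3.34, σ_y = 614.0 → σ = 248 MPa, n = 2.48
  alloy J: E = 43.40, α = 25.5, σ_y = 246.1 → σ = 271 MPa, n = 0.908
Smallest n: alloy Z with n = 0.230.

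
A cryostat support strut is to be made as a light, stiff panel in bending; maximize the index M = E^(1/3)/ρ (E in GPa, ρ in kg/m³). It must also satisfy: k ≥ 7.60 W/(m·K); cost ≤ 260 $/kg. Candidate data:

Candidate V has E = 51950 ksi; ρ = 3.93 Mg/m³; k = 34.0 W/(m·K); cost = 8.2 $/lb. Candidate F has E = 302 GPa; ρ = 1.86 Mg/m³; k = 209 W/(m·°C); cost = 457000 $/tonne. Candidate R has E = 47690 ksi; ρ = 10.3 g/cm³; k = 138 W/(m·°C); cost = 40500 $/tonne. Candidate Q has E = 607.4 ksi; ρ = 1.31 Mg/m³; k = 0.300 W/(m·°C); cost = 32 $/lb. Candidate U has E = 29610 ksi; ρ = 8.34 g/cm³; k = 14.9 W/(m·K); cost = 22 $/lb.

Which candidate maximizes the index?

candidate V

Screen on constraints: k ≥ 7.60 W/(m·K); cost ≤ 260 $/kg. Survivors: candidate V, candidate R, candidate U.
Putting every candidate on a common basis:
  candidate V: E = 358.2 GPa, ρ = 3930 kg/m³
  candidate R: E = 328.8 GPa, ρ = 10300 kg/m³
  candidate U: E = 204.2 GPa, ρ = 8340 kg/m³
  candidate V: M = 1.81×10⁻³
  candidate U: M = 0.706×10⁻³
  candidate R: M = 0.670×10⁻³
Highest index: candidate V.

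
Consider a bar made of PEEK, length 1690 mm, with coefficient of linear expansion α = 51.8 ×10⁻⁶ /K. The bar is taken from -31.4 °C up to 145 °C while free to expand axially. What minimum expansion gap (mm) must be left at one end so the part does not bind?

ΔT = 145 − (-31.4) = 176.4 K.
ΔL = α·L₀·ΔT = 51.8×10⁻⁶ × 1690 mm × 176.4 K = 15.4 mm.

15.4 mm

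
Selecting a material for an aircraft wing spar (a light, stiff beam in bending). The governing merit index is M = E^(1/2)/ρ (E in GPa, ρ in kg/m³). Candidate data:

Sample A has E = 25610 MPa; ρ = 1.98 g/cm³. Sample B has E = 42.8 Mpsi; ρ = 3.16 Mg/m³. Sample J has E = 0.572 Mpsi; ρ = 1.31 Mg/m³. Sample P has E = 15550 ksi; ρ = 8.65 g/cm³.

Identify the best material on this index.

sample B

Convert each candidate to consistent units, then evaluate M:
  sample A: E = 25.61 GPa, ρ = 1980 kg/m³
  sample B: E = 295.1 GPa, ρ = 3160 kg/m³
  sample J: E = 3.944 GPa, ρ = 1310 kg/m³
  sample P: E = 107.2 GPa, ρ = 8650 kg/m³
  sample B: M = 5.44×10⁻³
  sample A: M = 2.56×10⁻³
  sample J: M = 1.52×10⁻³
  sample P: M = 1.20×10⁻³
Highest index: sample B.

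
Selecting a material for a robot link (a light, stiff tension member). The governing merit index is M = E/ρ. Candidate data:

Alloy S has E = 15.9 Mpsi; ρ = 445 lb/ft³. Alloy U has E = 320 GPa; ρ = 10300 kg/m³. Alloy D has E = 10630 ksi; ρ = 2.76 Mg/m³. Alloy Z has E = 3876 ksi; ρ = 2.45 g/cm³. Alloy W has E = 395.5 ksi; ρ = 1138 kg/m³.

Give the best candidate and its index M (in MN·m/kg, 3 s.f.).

In SI units:
  alloy S: E = 109.6 GPa, ρ = 7128 kg/m³
  alloy U: E = 320.0 GPa, ρ = 10300 kg/m³
  alloy D: E = 73.29 GPa, ρ = 2760 kg/m³
  alloy Z: E = 26.72 GPa, ρ = 2450 kg/m³
  alloy W: E = 2.727 GPa, ρ = 1138 kg/m³
  alloy U: M = 31.1 MN·m/kg
  alloy D: M = 26.6 MN·m/kg
  alloy S: M = 15.4 MN·m/kg
  alloy Z: M = 10.9 MN·m/kg
  alloy W: M = 2.40 MN·m/kg
Highest index: alloy U.

alloy U, M = 31.1 MN·m/kg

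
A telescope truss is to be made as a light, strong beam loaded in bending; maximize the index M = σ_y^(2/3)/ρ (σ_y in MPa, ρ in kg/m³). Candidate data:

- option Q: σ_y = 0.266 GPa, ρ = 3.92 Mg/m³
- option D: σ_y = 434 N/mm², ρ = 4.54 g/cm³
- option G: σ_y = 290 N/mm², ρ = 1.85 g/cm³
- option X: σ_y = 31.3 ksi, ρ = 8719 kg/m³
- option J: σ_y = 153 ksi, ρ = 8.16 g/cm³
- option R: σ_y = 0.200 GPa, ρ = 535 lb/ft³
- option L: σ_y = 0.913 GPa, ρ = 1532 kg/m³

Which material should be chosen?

Convert each candidate to consistent units, then evaluate M:
  option Q: σ_y = 266.0 MPa, ρ = 3920 kg/m³
  option D: σ_y = 434.0 MPa, ρ = 4540 kg/m³
  option G: σ_y = 290.0 MPa, ρ = 1850 kg/m³
  option X: σ_y = 215.8 MPa, ρ = 8719 kg/m³
  option J: σ_y = 1055 MPa, ρ = 8160 kg/m³
  option R: σ_y = 200.0 MPa, ρ = 8570 kg/m³
  option L: σ_y = 913.0 MPa, ρ = 1532 kg/m³
  option L: M = 61.4×10⁻³
  option G: M = 23.7×10⁻³
  option J: M = 12.7×10⁻³
  option D: M = 12.6×10⁻³
  option Q: M = 10.6×10⁻³
  option X: M = 4.13×10⁻³
  option R: M = 3.99×10⁻³
Option L ranks first.

option L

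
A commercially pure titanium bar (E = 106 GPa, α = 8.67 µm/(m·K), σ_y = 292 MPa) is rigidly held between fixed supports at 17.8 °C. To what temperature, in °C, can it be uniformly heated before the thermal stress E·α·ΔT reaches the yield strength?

336 °C

E·α·ΔT = 292.0 MPa ⇒ ΔT = 292.0 / (106.0×10³ × 8.67×10⁻⁶) = 317.7 K.
T = 17.8 + 317.7 = 335.5 °C.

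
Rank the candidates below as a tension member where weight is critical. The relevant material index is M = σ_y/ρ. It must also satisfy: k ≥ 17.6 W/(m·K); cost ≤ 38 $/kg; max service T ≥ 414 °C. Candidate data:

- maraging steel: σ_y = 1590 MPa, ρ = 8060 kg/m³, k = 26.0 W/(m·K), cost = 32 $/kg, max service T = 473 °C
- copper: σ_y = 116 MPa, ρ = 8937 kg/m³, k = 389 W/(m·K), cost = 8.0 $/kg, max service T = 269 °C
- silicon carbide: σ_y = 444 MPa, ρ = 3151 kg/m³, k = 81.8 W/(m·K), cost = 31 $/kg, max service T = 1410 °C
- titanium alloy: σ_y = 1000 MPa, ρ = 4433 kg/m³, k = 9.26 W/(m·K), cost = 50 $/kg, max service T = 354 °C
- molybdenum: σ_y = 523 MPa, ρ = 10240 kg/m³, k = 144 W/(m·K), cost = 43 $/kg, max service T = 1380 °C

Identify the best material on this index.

Screen on constraints: k ≥ 17.6 W/(m·K); cost ≤ 38 $/kg; max service T ≥ 414 °C. Survivors: maraging steel, silicon carbide.
Per-candidate index values:
  maraging steel: M = 197 kN·m/kg
  silicon carbide: M = 141 kN·m/kg
Highest index: maraging steel.

maraging steel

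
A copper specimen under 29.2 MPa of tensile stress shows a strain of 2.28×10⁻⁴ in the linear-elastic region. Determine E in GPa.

128 GPa

E = σ/ε = 29.2 MPa / 2.28×10⁻⁴ = 128100 MPa = 128 GPa.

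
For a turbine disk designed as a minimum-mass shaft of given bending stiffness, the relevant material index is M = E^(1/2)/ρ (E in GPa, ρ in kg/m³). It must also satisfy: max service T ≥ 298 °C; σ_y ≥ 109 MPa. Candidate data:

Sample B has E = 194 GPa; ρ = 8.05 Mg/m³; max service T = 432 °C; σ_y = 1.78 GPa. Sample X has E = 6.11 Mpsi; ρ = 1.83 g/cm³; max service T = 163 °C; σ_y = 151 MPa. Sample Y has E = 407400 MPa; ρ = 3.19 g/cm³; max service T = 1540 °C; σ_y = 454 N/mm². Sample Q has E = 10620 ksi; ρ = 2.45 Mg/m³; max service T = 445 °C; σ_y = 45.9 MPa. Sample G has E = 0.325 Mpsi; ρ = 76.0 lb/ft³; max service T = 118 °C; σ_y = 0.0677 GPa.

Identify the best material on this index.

Screen on constraints: max service T ≥ 298 °C; σ_y ≥ 109 MPa. Survivors: sample B, sample Y.
Convert each candidate to consistent units, then evaluate M:
  sample B: E = 194.0 GPa, ρ = 8050 kg/m³
  sample Y: E = 407.4 GPa, ρ = 3190 kg/m³
  sample Y: M = 6.33×10⁻³
  sample B: M = 1.73×10⁻³
Sample Y has the largest M.

sample Y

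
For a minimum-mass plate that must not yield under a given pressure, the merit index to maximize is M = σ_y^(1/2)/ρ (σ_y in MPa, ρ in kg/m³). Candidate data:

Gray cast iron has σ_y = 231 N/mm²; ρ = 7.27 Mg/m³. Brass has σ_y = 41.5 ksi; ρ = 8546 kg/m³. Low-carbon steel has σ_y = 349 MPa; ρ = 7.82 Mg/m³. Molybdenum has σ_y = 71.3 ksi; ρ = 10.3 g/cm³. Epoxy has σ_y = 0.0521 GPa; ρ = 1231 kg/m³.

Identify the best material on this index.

In SI units:
  gray cast iron: σ_y = 231.0 MPa, ρ = 7270 kg/m³
  brass: σ_y = 286.1 MPa, ρ = 8546 kg/m³
  low-carbon steel: σ_y = 349.0 MPa, ρ = 7820 kg/m³
  molybdenum: σ_y = 491.6 MPa, ρ = 10300 kg/m³
  epoxy: σ_y = 52.10 MPa, ρ = 1231 kg/m³
  epoxy: M = 5.86×10⁻³
  low-carbon steel: M = 2.39×10⁻³
  molybdenum: M = 2.15×10⁻³
  gray cast iron: M = 2.09×10⁻³
  brass: M = 1.98×10⁻³
Epoxy ranks first.

epoxy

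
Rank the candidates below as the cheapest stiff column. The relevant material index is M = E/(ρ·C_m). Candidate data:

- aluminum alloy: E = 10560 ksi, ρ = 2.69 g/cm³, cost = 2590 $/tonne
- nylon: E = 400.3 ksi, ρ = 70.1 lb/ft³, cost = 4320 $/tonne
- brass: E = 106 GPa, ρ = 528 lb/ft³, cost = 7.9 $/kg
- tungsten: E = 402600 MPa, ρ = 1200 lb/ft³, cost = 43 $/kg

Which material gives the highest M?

Putting every candidate on a common basis:
  aluminum alloy: E = 72.81 GPa, ρ = 2690 kg/m³, cost = 2.590 $/kg
  nylon: E = 2.760 GPa, ρ = 1123 kg/m³, cost = 4.320 $/kg
  brass: E = 106.0 GPa, ρ = 8458 kg/m³, cost = 7.900 $/kg
  tungsten: E = 402.6 GPa, ρ = 19220 kg/m³, cost = 43.00 $/kg
  aluminum alloy: M = 10.5 MN·m per $
  brass: M = 1.59 MN·m per $
  nylon: M = 0.569 MN·m per $
  tungsten: M = 0.487 MN·m per $
Highest index: aluminum alloy.

aluminum alloy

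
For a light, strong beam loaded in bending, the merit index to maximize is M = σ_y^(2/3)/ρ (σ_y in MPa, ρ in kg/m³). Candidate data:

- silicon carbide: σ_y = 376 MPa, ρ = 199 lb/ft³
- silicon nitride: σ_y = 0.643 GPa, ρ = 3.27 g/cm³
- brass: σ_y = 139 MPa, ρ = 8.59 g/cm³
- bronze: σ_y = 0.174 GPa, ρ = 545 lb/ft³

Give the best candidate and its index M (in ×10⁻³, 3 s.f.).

silicon nitride, M = 22.8×10⁻³

Putting every candidate on a common basis:
  silicon carbide: σ_y = 376.0 MPa, ρ = 3188 kg/m³
  silicon nitride: σ_y = 643.0 MPa, ρ = 3270 kg/m³
  brass: σ_y = 139.0 MPa, ρ = 8590 kg/m³
  bronze: σ_y = 174.0 MPa, ρ = 8730 kg/m³
  silicon nitride: M = 22.8×10⁻³
  silicon carbide: M = 16.3×10⁻³
  bronze: M = 3.57×10⁻³
  brass: M = 3.12×10⁻³
Silicon nitride has the largest M.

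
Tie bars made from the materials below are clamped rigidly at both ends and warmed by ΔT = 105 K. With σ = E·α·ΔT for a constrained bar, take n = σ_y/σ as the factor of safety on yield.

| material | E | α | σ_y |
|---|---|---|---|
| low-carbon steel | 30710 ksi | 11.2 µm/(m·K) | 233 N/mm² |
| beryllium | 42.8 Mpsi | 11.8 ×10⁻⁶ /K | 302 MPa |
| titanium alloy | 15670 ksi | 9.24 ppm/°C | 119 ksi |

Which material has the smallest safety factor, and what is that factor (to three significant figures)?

beryllium, n = 0.826

With everything in SI (GPa, ×10⁻⁶/K, MPa):
  low-carbon steel: E = 211.7, α = 11.2, σ_y = 233.0 → σ = 249 MPa, n = 0.936
  beryllium: E = 295.1, α = 11.8, σ_y = 302.0 → σ = 366 MPa, n = 0.826
  titanium alloy: E = 108.0, α = 9.24, σ_y = 820.5 → σ = 105 MPa, n = 7.83
Smallest n: beryllium with n = 0.826.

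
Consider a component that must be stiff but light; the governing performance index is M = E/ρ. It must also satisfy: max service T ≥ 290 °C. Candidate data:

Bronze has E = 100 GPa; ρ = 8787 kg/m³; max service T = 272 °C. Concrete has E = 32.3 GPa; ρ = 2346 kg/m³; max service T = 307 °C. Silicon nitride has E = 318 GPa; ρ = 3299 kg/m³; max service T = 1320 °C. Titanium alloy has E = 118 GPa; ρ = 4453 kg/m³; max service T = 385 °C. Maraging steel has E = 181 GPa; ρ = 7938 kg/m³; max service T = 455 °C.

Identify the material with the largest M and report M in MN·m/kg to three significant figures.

Screen on constraints: max service T ≥ 290 °C. Survivors: concrete, silicon nitride, titanium alloy, maraging steel.
Computing M directly (units already consistent):
  silicon nitride: M = 96.4 MN·m/kg
  titanium alloy: M = 26.5 MN·m/kg
  maraging steel: M = 22.8 MN·m/kg
  concrete: M = 13.8 MN·m/kg
Highest index: silicon nitride.

silicon nitride, M = 96.4 MN·m/kg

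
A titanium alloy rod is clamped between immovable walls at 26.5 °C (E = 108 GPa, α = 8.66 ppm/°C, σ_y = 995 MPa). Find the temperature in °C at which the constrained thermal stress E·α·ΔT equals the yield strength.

1090 °C

E·α·ΔT = 995.0 MPa ⇒ ΔT = 995.0 / (108.0×10³ × 8.66×10⁻⁶) = 1064 K.
T = 26.5 + 1064 = 1090 °C.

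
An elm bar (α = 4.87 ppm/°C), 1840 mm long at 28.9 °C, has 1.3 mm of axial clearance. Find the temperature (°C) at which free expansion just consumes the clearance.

174 °C

α·L₀·ΔT = 1.3 mm ⇒ ΔT = 1.3 / (4.87×10⁻⁶ × 1840.0) = 145.1 K.
T = 28.9 + 145.1 = 174.0 °C.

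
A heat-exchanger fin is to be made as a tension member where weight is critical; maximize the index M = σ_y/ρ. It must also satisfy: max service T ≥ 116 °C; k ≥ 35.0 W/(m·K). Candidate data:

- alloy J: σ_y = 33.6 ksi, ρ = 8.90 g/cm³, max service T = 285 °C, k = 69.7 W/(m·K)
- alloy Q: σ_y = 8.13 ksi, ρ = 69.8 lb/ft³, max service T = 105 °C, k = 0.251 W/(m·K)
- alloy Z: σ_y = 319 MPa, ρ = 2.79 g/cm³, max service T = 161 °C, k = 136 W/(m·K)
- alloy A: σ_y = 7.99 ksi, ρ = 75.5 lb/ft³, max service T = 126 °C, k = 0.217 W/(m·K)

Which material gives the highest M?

Screen on constraints: max service T ≥ 116 °C; k ≥ 35.0 W/(m·K). Survivors: alloy J, alloy Z.
In SI units:
  alloy J: σ_y = 231.7 MPa, ρ = 8900 kg/m³
  alloy Z: σ_y = 319.0 MPa, ρ = 2790 kg/m³
  alloy Z: M = 114 kN·m/kg
  alloy J: M = 26.0 kN·m/kg
Alloy Z ranks first.

alloy Z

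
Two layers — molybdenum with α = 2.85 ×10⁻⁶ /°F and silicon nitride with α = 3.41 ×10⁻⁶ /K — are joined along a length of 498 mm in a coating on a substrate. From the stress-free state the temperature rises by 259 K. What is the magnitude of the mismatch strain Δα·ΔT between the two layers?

molybdenum: α = 2.85×10⁻⁶/°F × 9/5 = 5.13×10⁻⁶/K.
Δα = |5.13 − 3.41|×10⁻⁶/K = 1.72×10⁻⁶/K.
Mismatch strain = Δα·ΔT = 1.72×10⁻⁶ × 259.0 = 4.45×10⁻⁴.

4.45×10⁻⁴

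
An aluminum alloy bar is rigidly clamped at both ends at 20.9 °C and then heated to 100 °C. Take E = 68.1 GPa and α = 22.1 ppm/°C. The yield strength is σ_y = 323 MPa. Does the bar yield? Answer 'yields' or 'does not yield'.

does not yield

ΔT = 79.10 K. Constrained thermal stress σ = E·α·ΔT = 68.10×10³ MPa × 22.1×10⁻⁶ × 79.10 = 119 MPa (compressive).
Compare to σ_y = 323 MPa: σ < σ_y, so it does not yield.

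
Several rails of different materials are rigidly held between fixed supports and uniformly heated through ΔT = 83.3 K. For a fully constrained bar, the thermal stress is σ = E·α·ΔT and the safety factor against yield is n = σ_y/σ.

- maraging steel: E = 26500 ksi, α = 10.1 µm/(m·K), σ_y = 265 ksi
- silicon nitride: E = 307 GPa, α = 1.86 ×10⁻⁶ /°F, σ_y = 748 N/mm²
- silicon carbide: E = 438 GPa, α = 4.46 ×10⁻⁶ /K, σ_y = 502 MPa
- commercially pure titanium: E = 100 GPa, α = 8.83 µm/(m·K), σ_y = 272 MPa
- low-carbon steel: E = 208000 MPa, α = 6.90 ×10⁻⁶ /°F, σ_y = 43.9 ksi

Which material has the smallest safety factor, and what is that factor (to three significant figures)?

In consistent units (E in GPa, α in ×10⁻⁶/K, σ_y in MPa):
  maraging steel: E = 182.7, α = 10.1, σ_y = 1827 → σ = 154 MPa, n = 11.9
  silicon nitride: E = 307.0, α = 3.35, σ_y = 748.0 → σ = 85.6 MPa, n = 8.74
  silicon carbide: E = 438.0, α = 4.46, σ_y = 502.0 → σ = 163 MPa, n = 3.08
  commercially pure titanium: E = 100.0, α = 8.83, σ_y = 272.0 → σ = 73.6 MPa, n = 3.70
  low-carbon steel: E = 208.0, α = 12.4, σ_y = 302.7 → σ = 215 MPa, n = 1.41
The minimum is low-carbon steel at n = 1.41.

low-carbon steel, n = 1.41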